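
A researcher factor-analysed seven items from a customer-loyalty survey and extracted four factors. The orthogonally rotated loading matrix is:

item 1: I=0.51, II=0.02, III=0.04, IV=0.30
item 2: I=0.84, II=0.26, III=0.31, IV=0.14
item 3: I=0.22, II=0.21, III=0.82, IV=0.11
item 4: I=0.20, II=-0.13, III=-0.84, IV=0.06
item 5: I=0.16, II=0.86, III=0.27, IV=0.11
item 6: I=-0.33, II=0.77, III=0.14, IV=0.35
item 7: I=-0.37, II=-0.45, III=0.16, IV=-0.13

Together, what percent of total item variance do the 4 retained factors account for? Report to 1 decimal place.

Communalities: 0.3521, 0.8889, 0.7770, 0.7661, 0.8502, 0.8439, 0.3819; Σh² = 4.8601.
Total variance with 7 standardized items is 7, so the solution explains 4.8601/7 = 0.6943 = 69.43%.

69.4%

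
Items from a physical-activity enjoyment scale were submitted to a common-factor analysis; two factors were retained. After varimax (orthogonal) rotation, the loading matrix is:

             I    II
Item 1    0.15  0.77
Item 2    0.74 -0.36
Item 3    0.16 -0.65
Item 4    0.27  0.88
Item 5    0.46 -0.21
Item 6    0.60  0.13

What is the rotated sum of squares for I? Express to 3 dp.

SS loadings for I = 0.15² + 0.74² + 0.16² + 0.27² + 0.46² + 0.60² = 0.0225 + 0.5476 + 0.0256 + 0.0729 + 0.2116 + 0.3600 = 1.2402

1.240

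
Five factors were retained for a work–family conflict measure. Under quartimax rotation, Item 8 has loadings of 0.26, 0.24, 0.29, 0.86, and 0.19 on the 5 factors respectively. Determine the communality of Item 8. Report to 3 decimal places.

0.985

h² = 0.26² + 0.24² + 0.29² + 0.86² + 0.19² = 0.0676 + 0.0576 + 0.0841 + 0.7396 + 0.0361 = 0.9850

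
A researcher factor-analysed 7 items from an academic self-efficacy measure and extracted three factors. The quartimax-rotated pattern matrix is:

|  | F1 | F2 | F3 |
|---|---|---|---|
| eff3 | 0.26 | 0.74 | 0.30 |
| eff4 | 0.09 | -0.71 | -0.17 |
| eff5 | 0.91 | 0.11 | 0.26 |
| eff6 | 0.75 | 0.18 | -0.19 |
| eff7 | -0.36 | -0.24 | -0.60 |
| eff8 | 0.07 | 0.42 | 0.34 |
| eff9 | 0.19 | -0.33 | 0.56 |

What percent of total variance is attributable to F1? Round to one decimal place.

SS loadings for F1 = 0.26² + 0.09² + 0.91² + 0.75² + (-0.36)² + 0.07² + 0.19² = 1.6369
With 7 standardized items, total variance = 7. Proportion = 1.6369/7 = 0.2338 → 23.38%.

23.4%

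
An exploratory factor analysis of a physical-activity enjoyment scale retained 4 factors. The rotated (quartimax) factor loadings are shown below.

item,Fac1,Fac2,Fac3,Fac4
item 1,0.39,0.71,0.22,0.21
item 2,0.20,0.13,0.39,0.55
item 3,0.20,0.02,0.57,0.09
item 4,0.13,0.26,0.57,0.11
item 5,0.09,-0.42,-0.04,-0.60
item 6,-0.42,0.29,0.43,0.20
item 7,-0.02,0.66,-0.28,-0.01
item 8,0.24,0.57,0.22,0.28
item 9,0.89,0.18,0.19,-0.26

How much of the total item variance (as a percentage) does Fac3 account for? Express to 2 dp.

SS loadings for Fac3 = 0.22² + 0.39² + 0.57² + 0.57² + (-0.04)² + 0.43² + (-0.28)² + 0.22² + 0.19² = 1.1997
With 9 standardized items, total variance = 9. Proportion = 1.1997/9 = 0.1333 → 13.33%.

13.33%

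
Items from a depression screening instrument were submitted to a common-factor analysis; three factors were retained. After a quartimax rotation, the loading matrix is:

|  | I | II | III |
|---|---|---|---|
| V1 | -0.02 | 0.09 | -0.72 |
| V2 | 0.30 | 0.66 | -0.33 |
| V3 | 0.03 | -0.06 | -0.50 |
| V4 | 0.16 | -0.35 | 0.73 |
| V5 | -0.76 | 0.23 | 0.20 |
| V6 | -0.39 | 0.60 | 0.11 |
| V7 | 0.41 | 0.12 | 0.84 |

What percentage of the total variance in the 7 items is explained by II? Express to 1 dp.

14.2%

SS loadings for II = 0.09² + 0.66² + (-0.06)² + (-0.35)² + 0.23² + 0.60² + 0.12² = 0.9971
With 7 standardized items, total variance = 7. Proportion = 0.9971/7 = 0.1424 → 14.24%.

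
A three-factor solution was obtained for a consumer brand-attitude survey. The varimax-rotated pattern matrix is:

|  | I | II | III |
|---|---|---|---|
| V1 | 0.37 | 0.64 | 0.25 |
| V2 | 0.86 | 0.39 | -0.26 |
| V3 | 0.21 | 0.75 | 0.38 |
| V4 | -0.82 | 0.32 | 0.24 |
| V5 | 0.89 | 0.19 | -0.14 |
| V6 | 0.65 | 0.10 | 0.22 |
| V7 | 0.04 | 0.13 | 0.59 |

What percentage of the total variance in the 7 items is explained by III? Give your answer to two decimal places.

SS loadings for III = 0.25² + (-0.26)² + 0.38² + 0.24² + (-0.14)² + 0.22² + 0.59² = 0.7482
With 7 standardized items, total variance = 7. Proportion = 0.7482/7 = 0.1069 → 10.69%.

10.69%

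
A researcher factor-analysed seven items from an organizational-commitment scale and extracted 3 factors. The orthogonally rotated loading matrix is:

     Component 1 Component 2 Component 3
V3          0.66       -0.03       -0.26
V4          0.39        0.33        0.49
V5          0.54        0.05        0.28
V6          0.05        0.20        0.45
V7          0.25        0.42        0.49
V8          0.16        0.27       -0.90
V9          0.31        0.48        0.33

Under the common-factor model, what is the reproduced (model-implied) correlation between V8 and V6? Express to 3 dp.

r̂ = Σ λ_i·λ_j across factors = (0.16)(0.05) + (0.27)(0.20) + (-0.90)(0.45)
  = +0.0080 +0.0540 -0.4050 = -0.3430

-0.343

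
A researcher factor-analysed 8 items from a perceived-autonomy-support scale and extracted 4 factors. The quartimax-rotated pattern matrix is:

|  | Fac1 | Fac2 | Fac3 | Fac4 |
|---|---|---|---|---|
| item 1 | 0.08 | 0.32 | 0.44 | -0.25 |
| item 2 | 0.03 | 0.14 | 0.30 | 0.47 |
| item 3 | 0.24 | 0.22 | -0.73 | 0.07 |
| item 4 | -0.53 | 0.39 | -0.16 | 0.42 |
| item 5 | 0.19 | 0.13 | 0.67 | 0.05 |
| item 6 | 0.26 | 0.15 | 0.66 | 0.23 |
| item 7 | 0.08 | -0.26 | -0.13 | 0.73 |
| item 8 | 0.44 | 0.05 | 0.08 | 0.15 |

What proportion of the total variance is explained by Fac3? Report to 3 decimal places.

SS loadings for Fac3 = 0.44² + 0.30² + (-0.73)² + (-0.16)² + 0.67² + 0.66² + (-0.13)² + 0.08² = 1.7499
Proportion of variance = 1.7499 / 8 = 0.2187.

0.219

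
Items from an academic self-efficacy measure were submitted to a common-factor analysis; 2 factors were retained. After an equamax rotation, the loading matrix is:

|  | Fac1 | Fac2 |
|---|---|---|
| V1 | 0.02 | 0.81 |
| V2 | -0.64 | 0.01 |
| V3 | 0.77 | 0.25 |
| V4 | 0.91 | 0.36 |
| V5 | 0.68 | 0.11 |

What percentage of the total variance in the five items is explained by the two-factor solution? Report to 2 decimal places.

63.08%

SS loadings by factor: 2.2934, 0.8604; total = 3.1538.
Total variance with 5 standardized items is 5, so the solution explains 3.1538/5 = 0.6308 = 63.08%.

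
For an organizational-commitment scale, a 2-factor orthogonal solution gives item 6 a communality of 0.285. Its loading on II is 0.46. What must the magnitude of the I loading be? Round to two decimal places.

Under orthogonal rotation h² = Σλ², so λ_I² = h² − (0.2116) = 0.285 − 0.2116 = 0.0734.
|λ| = √0.0734 = 0.2709.

0.27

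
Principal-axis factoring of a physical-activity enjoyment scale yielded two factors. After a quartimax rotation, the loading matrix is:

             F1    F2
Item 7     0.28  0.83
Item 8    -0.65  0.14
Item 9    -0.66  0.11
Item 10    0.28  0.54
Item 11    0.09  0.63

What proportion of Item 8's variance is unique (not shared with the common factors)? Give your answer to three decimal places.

0.558

h² = (-0.65)² + 0.14² = 0.4225 + 0.0196 = 0.4421
Uniqueness u² = 1 − h² = 1 − 0.4421 = 0.5579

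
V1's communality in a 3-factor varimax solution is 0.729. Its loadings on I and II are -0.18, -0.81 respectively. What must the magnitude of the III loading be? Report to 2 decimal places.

Under orthogonal rotation h² = Σλ², so λ_III² = h² − (0.6885) = 0.729 − 0.6885 = 0.0405.
|λ| = √0.0405 = 0.2012.

0.20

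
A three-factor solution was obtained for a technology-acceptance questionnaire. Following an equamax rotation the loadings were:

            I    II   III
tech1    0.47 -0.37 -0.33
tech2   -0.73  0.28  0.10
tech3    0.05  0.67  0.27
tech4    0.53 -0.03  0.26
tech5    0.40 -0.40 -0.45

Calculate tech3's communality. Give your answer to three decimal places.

0.524

h² = 0.05² + 0.67² + 0.27² = 0.0025 + 0.4489 + 0.0729 = 0.5243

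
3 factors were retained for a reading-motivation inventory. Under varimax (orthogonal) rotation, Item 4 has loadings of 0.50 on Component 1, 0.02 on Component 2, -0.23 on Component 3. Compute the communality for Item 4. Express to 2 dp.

h² = 0.50² + 0.02² + (-0.23)² = 0.2500 + 0.0004 + 0.0529 = 0.3033

0.30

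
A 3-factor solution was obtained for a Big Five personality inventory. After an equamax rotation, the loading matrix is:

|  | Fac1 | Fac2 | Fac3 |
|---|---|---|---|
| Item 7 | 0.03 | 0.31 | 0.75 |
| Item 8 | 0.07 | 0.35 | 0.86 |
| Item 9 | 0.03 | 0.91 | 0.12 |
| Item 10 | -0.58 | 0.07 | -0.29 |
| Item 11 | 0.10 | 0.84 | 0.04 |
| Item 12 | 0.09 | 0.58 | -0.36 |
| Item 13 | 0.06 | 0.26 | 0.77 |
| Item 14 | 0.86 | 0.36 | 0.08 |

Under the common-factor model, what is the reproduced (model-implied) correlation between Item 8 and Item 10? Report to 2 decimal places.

-0.27

r̂ = Σ λ_i·λ_j across factors = (0.07)(-0.58) + (0.35)(0.07) + (0.86)(-0.29)
  = -0.0406 +0.0245 -0.2494 = -0.2655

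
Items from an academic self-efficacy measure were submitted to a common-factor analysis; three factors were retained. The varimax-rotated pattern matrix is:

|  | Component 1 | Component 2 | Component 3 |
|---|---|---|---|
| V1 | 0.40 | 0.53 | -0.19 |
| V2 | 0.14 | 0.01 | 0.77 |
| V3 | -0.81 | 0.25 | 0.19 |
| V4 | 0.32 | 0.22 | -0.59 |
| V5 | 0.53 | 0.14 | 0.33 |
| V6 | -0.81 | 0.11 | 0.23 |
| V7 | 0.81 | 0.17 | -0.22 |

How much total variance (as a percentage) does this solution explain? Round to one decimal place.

SS loadings by factor: 2.5312, 0.4525, 1.2234; total = 4.2071.
Total variance with 7 standardized items is 7, so the solution explains 4.2071/7 = 0.6010 = 60.10%.

60.1%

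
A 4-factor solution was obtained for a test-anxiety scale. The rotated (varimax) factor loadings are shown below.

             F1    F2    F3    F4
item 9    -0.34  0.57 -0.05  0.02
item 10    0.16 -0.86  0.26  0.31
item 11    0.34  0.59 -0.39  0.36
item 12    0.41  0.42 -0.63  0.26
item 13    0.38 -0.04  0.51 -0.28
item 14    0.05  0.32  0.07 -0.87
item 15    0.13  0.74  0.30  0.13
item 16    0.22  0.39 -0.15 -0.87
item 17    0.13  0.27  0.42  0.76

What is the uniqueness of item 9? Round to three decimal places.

h² = (-0.34)² + 0.57² + (-0.05)² + 0.02² = 0.1156 + 0.3249 + 0.0025 + 0.0004 = 0.4434
Uniqueness u² = 1 − h² = 1 − 0.4434 = 0.5566

0.557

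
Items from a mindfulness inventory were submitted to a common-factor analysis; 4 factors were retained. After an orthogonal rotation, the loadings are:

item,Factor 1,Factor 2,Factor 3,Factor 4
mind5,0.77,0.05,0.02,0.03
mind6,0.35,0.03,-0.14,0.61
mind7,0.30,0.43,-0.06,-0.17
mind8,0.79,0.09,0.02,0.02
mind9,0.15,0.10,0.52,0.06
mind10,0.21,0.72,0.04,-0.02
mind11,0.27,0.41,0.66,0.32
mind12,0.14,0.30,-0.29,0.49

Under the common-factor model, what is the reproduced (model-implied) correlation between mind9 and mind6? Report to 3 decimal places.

r̂ = Σ λ_i·λ_j across factors = (0.15)(0.35) + (0.10)(0.03) + (0.52)(-0.14) + (0.06)(0.61)
  = +0.0525 +0.0030 -0.0728 +0.0366 = 0.0193

0.019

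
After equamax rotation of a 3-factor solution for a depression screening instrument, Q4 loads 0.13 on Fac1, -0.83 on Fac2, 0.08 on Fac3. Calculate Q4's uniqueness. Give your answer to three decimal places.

h² = 0.13² + (-0.83)² + 0.08² = 0.0169 + 0.6889 + 0.0064 = 0.7122
Uniqueness u² = 1 − h² = 1 − 0.7122 = 0.2878

0.288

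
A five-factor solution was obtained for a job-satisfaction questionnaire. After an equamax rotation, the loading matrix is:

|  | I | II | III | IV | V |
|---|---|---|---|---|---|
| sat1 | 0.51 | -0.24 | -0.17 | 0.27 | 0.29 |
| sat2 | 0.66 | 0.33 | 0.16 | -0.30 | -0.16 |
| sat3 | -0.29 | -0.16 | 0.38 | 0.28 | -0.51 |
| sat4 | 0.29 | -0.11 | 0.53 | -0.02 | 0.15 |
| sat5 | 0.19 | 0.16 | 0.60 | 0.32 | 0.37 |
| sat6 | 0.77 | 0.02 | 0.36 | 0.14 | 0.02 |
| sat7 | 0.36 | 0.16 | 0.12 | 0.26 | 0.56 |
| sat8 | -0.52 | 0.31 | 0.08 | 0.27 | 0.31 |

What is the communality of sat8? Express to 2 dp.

h² = (-0.52)² + 0.31² + 0.08² + 0.27² + 0.31² = 0.2704 + 0.0961 + 0.0064 + 0.0729 + 0.0961 = 0.5419

0.54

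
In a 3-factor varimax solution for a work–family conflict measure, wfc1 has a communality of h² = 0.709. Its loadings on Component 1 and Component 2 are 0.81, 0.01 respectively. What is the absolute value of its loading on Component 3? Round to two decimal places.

Under orthogonal rotation h² = Σλ², so λ_Component 3² = h² − (0.6562) = 0.709 − 0.6562 = 0.0528.
|λ| = √0.0528 = 0.2298.

0.23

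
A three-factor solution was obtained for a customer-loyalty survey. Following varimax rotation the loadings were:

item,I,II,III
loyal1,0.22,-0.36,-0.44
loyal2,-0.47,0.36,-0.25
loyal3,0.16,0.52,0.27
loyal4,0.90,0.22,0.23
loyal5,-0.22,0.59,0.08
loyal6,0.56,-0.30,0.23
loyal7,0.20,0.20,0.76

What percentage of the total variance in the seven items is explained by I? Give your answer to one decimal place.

21.5%

SS loadings for I = 0.22² + (-0.47)² + 0.16² + 0.90² + (-0.22)² + 0.56² + 0.20² = 1.5069
With 7 standardized items, total variance = 7. Proportion = 1.5069/7 = 0.2153 → 21.53%.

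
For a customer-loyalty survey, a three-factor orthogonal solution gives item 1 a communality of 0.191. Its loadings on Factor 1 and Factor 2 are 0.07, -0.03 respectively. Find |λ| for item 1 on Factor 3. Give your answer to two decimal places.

0.43

Under orthogonal rotation h² = Σλ², so λ_Factor 3² = h² − (0.0058) = 0.191 − 0.0058 = 0.1852.
|λ| = √0.1852 = 0.4303.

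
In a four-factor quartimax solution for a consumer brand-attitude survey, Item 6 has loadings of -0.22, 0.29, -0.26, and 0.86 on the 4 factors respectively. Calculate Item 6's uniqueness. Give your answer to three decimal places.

h² = (-0.22)² + 0.29² + (-0.26)² + 0.86² = 0.0484 + 0.0841 + 0.0676 + 0.7396 = 0.9397
Uniqueness u² = 1 − h² = 1 − 0.9397 = 0.0603

0.060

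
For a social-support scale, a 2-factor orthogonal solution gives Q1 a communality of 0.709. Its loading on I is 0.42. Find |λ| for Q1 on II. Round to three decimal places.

Under orthogonal rotation h² = Σλ², so λ_II² = h² − (0.1764) = 0.709 − 0.1764 = 0.5326.
|λ| = √0.5326 = 0.7298.

0.730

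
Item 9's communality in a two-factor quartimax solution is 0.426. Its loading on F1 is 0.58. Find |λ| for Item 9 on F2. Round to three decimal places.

0.299

Under orthogonal rotation h² = Σλ², so λ_F2² = h² − (0.3364) = 0.426 − 0.3364 = 0.0896.
|λ| = √0.0896 = 0.2993.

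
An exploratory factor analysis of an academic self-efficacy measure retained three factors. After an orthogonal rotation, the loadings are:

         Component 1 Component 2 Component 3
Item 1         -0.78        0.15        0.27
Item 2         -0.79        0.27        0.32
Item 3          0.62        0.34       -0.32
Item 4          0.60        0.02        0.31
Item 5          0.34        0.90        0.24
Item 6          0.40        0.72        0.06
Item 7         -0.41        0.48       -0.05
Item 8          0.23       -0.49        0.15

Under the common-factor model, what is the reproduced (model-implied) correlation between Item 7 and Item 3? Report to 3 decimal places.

r̂ = Σ λ_i·λ_j across factors = (-0.41)(0.62) + (0.48)(0.34) + (-0.05)(-0.32)
  = -0.2542 +0.1632 +0.0160 = -0.0750

-0.075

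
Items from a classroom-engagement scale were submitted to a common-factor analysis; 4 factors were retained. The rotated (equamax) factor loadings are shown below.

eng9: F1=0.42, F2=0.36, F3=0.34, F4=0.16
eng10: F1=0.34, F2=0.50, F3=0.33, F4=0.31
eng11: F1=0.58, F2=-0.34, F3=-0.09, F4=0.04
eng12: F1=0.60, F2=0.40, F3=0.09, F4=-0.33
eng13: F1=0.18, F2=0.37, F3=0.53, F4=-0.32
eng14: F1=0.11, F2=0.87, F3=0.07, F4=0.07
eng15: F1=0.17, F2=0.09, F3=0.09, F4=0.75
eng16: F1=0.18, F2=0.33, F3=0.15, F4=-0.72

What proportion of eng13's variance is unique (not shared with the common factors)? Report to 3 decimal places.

0.447

h² = 0.18² + 0.37² + 0.53² + (-0.32)² = 0.0324 + 0.1369 + 0.2809 + 0.1024 = 0.5526
Uniqueness u² = 1 − h² = 1 − 0.5526 = 0.4474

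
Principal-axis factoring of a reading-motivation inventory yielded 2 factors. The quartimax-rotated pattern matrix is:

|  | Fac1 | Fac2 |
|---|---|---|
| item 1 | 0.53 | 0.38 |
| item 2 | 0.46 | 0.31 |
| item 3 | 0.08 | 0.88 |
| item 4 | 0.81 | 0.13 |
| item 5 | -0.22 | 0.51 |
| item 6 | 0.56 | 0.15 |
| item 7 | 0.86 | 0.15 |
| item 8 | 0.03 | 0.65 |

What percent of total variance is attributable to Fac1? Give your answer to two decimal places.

SS loadings for Fac1 = 0.53² + 0.46² + 0.08² + 0.81² + (-0.22)² + 0.56² + 0.86² + 0.03² = 2.2575
With 8 standardized items, total variance = 8. Proportion = 2.2575/8 = 0.2822 → 28.22%.

28.22%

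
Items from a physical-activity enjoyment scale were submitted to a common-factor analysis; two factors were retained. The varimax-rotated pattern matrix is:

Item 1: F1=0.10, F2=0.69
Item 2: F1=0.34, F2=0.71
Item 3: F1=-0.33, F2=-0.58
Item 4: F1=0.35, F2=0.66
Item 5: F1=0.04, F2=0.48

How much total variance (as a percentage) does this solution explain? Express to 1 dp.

46.8%

SS loadings by factor: 0.3586, 1.9826; total = 2.3412.
Total variance with 5 standardized items is 5, so the solution explains 2.3412/5 = 0.4682 = 46.82%.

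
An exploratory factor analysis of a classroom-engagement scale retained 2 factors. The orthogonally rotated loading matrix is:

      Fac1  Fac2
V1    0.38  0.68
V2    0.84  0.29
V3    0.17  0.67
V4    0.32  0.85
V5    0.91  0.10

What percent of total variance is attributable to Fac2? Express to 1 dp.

34.6%

SS loadings for Fac2 = 0.68² + 0.29² + 0.67² + 0.85² + 0.10² = 1.7279
With 5 standardized items, total variance = 5. Proportion = 1.7279/5 = 0.3456 → 34.56%.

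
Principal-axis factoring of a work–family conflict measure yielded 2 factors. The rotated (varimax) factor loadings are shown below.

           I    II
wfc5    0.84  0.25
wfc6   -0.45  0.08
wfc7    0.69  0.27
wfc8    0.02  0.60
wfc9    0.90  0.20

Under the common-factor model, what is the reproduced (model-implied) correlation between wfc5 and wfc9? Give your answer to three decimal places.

r̂ = Σ λ_i·λ_j across factors = (0.84)(0.90) + (0.25)(0.20)
  = +0.7560 +0.0500 = 0.8060

0.806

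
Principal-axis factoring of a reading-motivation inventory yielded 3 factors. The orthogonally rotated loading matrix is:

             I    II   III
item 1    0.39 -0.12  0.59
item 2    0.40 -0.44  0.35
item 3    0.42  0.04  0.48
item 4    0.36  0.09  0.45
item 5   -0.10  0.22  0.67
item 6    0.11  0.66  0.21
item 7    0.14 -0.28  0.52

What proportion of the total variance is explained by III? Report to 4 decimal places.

0.2381

SS loadings for III = 0.59² + 0.35² + 0.48² + 0.45² + 0.67² + 0.21² + 0.52² = 1.6669
Proportion of variance = 1.6669 / 7 = 0.2381.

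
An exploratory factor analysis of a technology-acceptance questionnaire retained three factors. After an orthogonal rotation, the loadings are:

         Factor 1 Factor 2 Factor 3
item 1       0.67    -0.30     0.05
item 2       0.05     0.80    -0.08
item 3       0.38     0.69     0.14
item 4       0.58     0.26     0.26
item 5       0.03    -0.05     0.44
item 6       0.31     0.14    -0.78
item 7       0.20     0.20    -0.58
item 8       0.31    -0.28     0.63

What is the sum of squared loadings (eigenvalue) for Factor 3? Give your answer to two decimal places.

SS loadings for Factor 3 = 0.05² + (-0.08)² + 0.14² + 0.26² + 0.44² + (-0.78)² + (-0.58)² + 0.63² = 0.0025 + 0.0064 + 0.0196 + 0.0676 + 0.1936 + 0.6084 + 0.3364 + 0.3969 = 1.6314

1.63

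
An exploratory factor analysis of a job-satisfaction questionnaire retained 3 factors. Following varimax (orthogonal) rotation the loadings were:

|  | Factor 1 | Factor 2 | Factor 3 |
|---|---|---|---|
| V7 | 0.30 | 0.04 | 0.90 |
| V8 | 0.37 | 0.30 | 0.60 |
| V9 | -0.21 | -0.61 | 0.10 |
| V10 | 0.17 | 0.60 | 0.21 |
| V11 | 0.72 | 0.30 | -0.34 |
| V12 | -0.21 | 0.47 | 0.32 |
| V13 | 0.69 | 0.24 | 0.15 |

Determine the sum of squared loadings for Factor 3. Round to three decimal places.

SS loadings for Factor 3 = 0.90² + 0.60² + 0.10² + 0.21² + (-0.34)² + 0.32² + 0.15² = 0.8100 + 0.3600 + 0.0100 + 0.0441 + 0.1156 + 0.1024 + 0.0225 = 1.4646

1.465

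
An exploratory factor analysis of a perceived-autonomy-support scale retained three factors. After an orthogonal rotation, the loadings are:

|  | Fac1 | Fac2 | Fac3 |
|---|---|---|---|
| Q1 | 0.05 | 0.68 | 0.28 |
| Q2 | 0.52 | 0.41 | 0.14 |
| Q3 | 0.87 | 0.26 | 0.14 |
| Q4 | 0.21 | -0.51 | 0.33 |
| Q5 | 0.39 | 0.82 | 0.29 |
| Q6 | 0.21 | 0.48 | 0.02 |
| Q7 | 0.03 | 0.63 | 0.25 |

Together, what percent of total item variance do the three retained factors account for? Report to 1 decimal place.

Communalities: 0.5433, 0.4581, 0.8441, 0.4131, 0.9086, 0.2749, 0.4603; Σh² = 3.9024.
Total variance with 7 standardized items is 7, so the solution explains 3.9024/7 = 0.5575 = 55.75%.

55.7%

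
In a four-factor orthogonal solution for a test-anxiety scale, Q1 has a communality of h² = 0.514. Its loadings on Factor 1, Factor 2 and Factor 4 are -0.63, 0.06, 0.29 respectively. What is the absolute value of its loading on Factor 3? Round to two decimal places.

0.17

Under orthogonal rotation h² = Σλ², so λ_Factor 3² = h² − (0.4846) = 0.514 − 0.4846 = 0.0294.
|λ| = √0.0294 = 0.1715.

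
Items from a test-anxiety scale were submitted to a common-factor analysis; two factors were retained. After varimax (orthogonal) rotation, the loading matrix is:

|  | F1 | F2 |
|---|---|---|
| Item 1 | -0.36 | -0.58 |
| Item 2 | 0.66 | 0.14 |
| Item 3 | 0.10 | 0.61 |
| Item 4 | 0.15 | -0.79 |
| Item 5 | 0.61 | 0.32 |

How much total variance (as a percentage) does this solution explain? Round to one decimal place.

SS loadings by factor: 0.9698, 1.4546; total = 2.4244.
Total variance with 5 standardized items is 5, so the solution explains 2.4244/5 = 0.4849 = 48.49%.

48.5%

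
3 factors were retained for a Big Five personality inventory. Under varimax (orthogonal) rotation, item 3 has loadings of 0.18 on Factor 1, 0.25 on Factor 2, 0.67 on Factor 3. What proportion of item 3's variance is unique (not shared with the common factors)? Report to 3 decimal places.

h² = 0.18² + 0.25² + 0.67² = 0.0324 + 0.0625 + 0.4489 = 0.5438
Uniqueness u² = 1 − h² = 1 − 0.5438 = 0.4562

0.456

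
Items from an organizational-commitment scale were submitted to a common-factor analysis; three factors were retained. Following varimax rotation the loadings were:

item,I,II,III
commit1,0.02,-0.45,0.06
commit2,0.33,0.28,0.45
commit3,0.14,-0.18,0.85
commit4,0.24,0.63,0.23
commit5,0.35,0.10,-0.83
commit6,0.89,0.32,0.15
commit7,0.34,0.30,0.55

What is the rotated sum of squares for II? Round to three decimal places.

SS loadings for II = (-0.45)² + 0.28² + (-0.18)² + 0.63² + 0.10² + 0.32² + 0.30² = 0.2025 + 0.0784 + 0.0324 + 0.3969 + 0.0100 + 0.1024 + 0.0900 = 0.9126

0.913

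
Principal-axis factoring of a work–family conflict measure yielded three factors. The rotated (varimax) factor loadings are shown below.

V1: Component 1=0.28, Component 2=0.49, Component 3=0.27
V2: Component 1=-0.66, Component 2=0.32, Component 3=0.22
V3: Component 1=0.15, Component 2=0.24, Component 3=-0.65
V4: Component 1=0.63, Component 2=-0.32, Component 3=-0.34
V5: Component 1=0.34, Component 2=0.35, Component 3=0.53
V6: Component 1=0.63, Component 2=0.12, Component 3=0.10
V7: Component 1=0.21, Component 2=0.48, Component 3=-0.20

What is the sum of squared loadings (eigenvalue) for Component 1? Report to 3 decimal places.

SS loadings for Component 1 = 0.28² + (-0.66)² + 0.15² + 0.63² + 0.34² + 0.63² + 0.21² = 0.0784 + 0.4356 + 0.0225 + 0.3969 + 0.1156 + 0.3969 + 0.0441 = 1.4900

1.490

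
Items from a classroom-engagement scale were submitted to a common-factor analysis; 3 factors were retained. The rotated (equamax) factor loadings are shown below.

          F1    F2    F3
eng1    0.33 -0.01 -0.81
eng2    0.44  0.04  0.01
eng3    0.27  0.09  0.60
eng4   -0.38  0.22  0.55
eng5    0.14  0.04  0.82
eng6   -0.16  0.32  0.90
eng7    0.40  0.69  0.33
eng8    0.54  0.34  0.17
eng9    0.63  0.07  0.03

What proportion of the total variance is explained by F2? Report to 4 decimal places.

0.0843

SS loadings for F2 = (-0.01)² + 0.04² + 0.09² + 0.22² + 0.04² + 0.32² + 0.69² + 0.34² + 0.07² = 0.7588
Proportion of variance = 0.7588 / 9 = 0.0843.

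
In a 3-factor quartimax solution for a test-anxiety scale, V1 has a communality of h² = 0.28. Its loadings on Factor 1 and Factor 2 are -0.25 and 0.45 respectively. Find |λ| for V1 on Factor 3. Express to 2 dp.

Under orthogonal rotation h² = Σλ², so λ_Factor 3² = h² − (0.2650) = 0.28 − 0.2650 = 0.0150.
|λ| = √0.0150 = 0.1225.

0.12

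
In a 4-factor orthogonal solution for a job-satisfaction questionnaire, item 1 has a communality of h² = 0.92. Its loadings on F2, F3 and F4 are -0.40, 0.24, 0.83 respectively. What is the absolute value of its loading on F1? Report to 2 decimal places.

0.12

Under orthogonal rotation h² = Σλ², so λ_F1² = h² − (0.9065) = 0.92 − 0.9065 = 0.0135.
|λ| = √0.0135 = 0.1162.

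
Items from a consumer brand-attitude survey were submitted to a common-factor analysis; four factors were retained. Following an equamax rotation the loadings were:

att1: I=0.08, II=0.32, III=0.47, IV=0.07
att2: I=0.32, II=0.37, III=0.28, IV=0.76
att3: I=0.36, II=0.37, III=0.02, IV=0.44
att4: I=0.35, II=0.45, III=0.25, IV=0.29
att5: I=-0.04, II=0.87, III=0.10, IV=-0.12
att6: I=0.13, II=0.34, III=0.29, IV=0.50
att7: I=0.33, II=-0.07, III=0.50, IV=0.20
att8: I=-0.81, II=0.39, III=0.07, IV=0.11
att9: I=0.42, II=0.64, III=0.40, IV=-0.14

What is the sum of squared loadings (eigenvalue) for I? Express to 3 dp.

1.321

SS loadings for I = 0.08² + 0.32² + 0.36² + 0.35² + (-0.04)² + 0.13² + 0.33² + (-0.81)² + 0.42² = 0.0064 + 0.1024 + 0.1296 + 0.1225 + 0.0016 + 0.0169 + 0.1089 + 0.6561 + 0.1764 = 1.3208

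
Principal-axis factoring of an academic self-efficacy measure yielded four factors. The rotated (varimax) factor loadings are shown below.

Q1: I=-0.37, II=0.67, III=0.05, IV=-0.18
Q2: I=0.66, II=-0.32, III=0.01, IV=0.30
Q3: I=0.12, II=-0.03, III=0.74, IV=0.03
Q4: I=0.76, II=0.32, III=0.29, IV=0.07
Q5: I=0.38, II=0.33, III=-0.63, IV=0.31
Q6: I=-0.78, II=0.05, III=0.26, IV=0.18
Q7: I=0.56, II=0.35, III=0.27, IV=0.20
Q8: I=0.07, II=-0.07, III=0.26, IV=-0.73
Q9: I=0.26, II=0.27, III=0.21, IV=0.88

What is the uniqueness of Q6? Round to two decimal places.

h² = (-0.78)² + 0.05² + 0.26² + 0.18² = 0.6084 + 0.0025 + 0.0676 + 0.0324 = 0.7109
Uniqueness u² = 1 − h² = 1 − 0.7109 = 0.2891

0.29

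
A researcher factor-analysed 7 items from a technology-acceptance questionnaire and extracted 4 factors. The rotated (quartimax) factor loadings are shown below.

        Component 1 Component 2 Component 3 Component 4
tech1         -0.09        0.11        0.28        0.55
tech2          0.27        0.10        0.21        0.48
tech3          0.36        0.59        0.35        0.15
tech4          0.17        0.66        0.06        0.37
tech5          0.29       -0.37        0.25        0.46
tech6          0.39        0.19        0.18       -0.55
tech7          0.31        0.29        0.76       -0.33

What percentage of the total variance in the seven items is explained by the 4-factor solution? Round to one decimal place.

Communalities: 0.4011, 0.3574, 0.6227, 0.6050, 0.4951, 0.5231, 0.8667; Σh² = 3.8711.
Total variance with 7 standardized items is 7, so the solution explains 3.8711/7 = 0.5530 = 55.30%.

55.3%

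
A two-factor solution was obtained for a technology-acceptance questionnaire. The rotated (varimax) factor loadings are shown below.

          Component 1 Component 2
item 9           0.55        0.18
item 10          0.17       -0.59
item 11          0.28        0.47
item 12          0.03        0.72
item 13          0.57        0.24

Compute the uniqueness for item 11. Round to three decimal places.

0.701

h² = 0.28² + 0.47² = 0.0784 + 0.2209 = 0.2993
Uniqueness u² = 1 − h² = 1 − 0.2993 = 0.7007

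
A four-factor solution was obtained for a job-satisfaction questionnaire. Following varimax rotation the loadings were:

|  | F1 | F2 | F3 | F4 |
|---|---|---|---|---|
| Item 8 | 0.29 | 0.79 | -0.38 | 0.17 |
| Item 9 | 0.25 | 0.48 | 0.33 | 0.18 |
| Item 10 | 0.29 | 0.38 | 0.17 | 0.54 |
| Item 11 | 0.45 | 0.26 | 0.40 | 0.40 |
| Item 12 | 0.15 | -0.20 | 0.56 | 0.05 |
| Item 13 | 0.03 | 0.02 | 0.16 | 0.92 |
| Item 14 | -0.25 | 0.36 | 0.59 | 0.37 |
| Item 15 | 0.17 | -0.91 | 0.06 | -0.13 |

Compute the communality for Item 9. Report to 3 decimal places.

h² = 0.25² + 0.48² + 0.33² + 0.18² = 0.0625 + 0.2304 + 0.1089 + 0.0324 = 0.4342

0.434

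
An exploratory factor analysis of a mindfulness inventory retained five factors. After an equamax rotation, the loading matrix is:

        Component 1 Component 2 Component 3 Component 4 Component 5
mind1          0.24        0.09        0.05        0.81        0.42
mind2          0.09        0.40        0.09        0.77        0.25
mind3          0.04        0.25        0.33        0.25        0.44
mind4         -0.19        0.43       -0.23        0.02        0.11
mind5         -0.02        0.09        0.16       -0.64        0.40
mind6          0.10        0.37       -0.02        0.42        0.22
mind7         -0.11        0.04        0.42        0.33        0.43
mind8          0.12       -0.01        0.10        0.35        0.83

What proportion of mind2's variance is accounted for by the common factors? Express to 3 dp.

0.832

h² = 0.09² + 0.40² + 0.09² + 0.77² + 0.25² = 0.0081 + 0.1600 + 0.0081 + 0.5929 + 0.0625 = 0.8316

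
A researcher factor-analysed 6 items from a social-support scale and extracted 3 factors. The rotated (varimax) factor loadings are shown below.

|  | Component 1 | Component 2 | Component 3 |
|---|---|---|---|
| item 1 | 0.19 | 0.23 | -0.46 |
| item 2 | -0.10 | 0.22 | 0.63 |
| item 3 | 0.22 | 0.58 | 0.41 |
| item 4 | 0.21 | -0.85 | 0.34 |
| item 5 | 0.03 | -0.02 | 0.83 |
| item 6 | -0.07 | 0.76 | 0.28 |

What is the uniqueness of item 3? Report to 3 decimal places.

0.447

h² = 0.22² + 0.58² + 0.41² = 0.0484 + 0.3364 + 0.1681 = 0.5529
Uniqueness u² = 1 − h² = 1 − 0.5529 = 0.4471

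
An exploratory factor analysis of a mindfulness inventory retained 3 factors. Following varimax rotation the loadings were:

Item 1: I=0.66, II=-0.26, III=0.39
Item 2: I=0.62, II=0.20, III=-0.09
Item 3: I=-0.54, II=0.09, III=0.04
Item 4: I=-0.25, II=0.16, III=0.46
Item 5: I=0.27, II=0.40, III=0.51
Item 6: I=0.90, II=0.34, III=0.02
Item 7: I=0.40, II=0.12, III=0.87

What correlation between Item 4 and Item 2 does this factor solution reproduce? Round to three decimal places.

-0.164

r̂ = Σ λ_i·λ_j across factors = (-0.25)(0.62) + (0.16)(0.20) + (0.46)(-0.09)
  = -0.1550 +0.0320 -0.0414 = -0.1644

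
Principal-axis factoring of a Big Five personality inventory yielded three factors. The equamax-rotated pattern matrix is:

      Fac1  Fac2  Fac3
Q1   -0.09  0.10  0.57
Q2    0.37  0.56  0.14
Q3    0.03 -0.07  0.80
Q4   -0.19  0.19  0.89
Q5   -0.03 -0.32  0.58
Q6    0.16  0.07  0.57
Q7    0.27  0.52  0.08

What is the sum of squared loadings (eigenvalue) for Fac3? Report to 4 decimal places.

2.4443

SS loadings for Fac3 = 0.57² + 0.14² + 0.80² + 0.89² + 0.58² + 0.57² + 0.08² = 0.3249 + 0.0196 + 0.6400 + 0.7921 + 0.3364 + 0.3249 + 0.0064 = 2.4443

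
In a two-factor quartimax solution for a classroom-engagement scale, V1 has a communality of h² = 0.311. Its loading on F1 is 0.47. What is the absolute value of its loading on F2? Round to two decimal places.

Under orthogonal rotation h² = Σλ², so λ_F2² = h² − (0.2209) = 0.311 − 0.2209 = 0.0901.
|λ| = √0.0901 = 0.3002.

0.30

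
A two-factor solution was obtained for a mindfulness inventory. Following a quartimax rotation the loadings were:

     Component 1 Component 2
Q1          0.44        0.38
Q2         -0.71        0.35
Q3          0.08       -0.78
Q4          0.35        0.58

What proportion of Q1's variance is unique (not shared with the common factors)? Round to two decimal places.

0.66

h² = 0.44² + 0.38² = 0.1936 + 0.1444 = 0.3380
Uniqueness u² = 1 − h² = 1 − 0.3380 = 0.6620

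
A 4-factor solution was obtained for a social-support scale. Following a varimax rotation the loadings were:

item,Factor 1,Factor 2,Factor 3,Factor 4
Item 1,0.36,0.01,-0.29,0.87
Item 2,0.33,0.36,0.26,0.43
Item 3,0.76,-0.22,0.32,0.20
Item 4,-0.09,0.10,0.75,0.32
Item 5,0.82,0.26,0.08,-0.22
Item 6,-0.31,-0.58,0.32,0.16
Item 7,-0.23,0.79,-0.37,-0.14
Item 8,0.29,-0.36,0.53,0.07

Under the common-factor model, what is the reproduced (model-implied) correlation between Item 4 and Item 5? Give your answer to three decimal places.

r̂ = Σ λ_i·λ_j across factors = (-0.09)(0.82) + (0.10)(0.26) + (0.75)(0.08) + (0.32)(-0.22)
  = -0.0738 +0.0260 +0.0600 -0.0704 = -0.0582

-0.058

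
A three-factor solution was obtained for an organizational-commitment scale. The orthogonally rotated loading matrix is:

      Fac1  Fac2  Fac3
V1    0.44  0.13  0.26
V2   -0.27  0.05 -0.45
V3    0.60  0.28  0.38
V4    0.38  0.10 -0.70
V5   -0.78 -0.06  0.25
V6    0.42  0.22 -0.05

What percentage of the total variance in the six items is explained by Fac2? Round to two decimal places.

SS loadings for Fac2 = 0.13² + 0.05² + 0.28² + 0.10² + (-0.06)² + 0.22² = 0.1598
With 6 standardized items, total variance = 6. Proportion = 0.1598/6 = 0.0266 → 2.66%.

2.66%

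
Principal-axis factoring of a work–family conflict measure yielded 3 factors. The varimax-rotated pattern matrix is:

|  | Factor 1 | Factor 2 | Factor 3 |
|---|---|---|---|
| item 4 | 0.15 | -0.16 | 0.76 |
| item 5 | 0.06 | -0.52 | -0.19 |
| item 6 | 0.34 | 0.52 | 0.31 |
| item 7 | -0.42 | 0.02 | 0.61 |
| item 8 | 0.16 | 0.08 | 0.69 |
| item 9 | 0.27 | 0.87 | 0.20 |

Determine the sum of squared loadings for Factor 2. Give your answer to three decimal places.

SS loadings for Factor 2 = (-0.16)² + (-0.52)² + 0.52² + 0.02² + 0.08² + 0.87² = 0.0256 + 0.2704 + 0.2704 + 0.0004 + 0.0064 + 0.7569 = 1.3301

1.330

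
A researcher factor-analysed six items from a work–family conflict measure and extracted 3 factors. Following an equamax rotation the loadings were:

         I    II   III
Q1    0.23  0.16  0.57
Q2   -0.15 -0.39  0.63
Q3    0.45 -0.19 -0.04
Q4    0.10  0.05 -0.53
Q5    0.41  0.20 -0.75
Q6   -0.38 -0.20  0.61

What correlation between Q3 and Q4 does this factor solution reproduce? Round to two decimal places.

0.06

r̂ = Σ λ_i·λ_j across factors = (0.45)(0.10) + (-0.19)(0.05) + (-0.04)(-0.53)
  = +0.0450 -0.0095 +0.0212 = 0.0567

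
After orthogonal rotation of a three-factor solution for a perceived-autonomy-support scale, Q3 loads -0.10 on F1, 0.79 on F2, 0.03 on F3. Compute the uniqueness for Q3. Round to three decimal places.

0.365

h² = (-0.10)² + 0.79² + 0.03² = 0.0100 + 0.6241 + 0.0009 = 0.6350
Uniqueness u² = 1 − h² = 1 − 0.6350 = 0.3650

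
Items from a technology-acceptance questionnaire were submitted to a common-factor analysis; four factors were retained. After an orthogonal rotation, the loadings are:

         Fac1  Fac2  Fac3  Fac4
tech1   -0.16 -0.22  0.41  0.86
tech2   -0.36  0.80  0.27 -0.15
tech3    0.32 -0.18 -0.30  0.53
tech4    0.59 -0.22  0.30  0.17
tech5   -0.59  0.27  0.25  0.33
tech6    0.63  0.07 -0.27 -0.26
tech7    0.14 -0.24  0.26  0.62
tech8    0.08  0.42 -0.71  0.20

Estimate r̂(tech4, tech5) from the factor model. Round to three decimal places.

-0.276

r̂ = Σ λ_i·λ_j across factors = (0.59)(-0.59) + (-0.22)(0.27) + (0.30)(0.25) + (0.17)(0.33)
  = -0.3481 -0.0594 +0.0750 +0.0561 = -0.2764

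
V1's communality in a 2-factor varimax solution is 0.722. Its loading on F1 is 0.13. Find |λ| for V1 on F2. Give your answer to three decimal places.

0.840

Under orthogonal rotation h² = Σλ², so λ_F2² = h² − (0.0169) = 0.722 − 0.0169 = 0.7051.
|λ| = √0.7051 = 0.8397.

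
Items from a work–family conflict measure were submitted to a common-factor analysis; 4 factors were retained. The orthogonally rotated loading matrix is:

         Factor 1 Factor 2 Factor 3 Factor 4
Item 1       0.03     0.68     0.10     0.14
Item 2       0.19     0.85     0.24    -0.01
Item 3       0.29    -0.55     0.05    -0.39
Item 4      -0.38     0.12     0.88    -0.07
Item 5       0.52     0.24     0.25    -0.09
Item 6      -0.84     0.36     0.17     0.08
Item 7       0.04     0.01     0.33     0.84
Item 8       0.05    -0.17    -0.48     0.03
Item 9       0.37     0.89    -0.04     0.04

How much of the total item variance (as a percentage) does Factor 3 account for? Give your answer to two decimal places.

14.19%

SS loadings for Factor 3 = 0.10² + 0.24² + 0.05² + 0.88² + 0.25² + 0.17² + 0.33² + (-0.48)² + (-0.04)² = 1.2768
With 9 standardized items, total variance = 9. Proportion = 1.2768/9 = 0.1419 → 14.19%.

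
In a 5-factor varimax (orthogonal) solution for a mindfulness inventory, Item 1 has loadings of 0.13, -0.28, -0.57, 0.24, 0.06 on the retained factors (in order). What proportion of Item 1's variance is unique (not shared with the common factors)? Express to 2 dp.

0.52

h² = 0.13² + (-0.28)² + (-0.57)² + 0.24² + 0.06² = 0.0169 + 0.0784 + 0.3249 + 0.0576 + 0.0036 = 0.4814
Uniqueness u² = 1 − h² = 1 − 0.4814 = 0.5186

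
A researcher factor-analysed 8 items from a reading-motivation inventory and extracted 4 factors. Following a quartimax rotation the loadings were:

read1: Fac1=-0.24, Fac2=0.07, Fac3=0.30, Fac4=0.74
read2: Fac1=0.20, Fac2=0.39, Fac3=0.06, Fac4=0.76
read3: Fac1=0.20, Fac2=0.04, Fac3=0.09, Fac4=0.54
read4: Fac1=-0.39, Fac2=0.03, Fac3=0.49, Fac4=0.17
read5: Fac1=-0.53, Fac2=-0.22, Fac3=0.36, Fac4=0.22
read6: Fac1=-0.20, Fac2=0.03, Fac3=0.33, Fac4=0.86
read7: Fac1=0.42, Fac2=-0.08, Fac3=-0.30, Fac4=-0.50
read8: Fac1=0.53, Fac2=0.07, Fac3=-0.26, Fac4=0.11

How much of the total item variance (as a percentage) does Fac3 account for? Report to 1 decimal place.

9.2%

SS loadings for Fac3 = 0.30² + 0.06² + 0.09² + 0.49² + 0.36² + 0.33² + (-0.30)² + (-0.26)² = 0.7379
With 8 standardized items, total variance = 8. Proportion = 0.7379/8 = 0.0922 → 9.22%.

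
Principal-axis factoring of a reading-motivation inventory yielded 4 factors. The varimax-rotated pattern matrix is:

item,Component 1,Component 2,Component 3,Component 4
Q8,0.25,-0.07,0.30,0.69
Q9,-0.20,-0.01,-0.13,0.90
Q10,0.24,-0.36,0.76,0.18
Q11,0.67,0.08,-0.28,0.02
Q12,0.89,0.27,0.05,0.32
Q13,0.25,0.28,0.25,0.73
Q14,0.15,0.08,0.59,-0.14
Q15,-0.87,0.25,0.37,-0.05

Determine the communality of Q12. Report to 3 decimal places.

0.970

h² = 0.89² + 0.27² + 0.05² + 0.32² = 0.7921 + 0.0729 + 0.0025 + 0.1024 = 0.9699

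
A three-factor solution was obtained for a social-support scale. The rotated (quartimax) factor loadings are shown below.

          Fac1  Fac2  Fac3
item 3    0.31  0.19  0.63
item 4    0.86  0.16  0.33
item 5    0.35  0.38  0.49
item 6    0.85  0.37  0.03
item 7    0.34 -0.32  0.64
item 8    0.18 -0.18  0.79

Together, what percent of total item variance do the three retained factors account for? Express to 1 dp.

SS loadings by factor: 1.8287, 0.4778, 1.7805; total = 4.0870.
Total variance with 6 standardized items is 6, so the solution explains 4.0870/6 = 0.6812 = 68.12%.

68.1%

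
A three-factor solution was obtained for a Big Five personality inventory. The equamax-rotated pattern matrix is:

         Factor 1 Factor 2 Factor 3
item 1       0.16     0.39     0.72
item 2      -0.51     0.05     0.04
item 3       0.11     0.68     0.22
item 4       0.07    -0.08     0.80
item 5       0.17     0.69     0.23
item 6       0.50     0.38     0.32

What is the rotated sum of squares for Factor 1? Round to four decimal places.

0.5816

SS loadings for Factor 1 = 0.16² + (-0.51)² + 0.11² + 0.07² + 0.17² + 0.50² = 0.0256 + 0.2601 + 0.0121 + 0.0049 + 0.0289 + 0.2500 = 0.5816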